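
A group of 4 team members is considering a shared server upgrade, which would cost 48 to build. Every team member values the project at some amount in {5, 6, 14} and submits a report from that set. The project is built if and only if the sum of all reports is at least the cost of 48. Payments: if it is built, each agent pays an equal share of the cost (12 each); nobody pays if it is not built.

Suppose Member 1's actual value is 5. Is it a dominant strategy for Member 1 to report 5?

Check each profile of the others' reports and compare truth against every alternative report.
Others report (14, 14, 14): truth gives 0, best alternative gives -7.
Others report (5, 5, 5): truth gives 0, best alternative gives 0.
Others report (5, 5, 6): truth gives 0, best alternative gives 0.
Others report (5, 5, 14): truth gives 0, best alternative gives 0.
Others report (5, 6, 5): truth gives 0, best alternative gives 0.
Others report (5, 6, 6): truth gives 0, best alternative gives 0.
(Remaining 21 profiles checked similarly; truth is weakly best in each.)
In every case the truthful report is at least as good as any alternative, so it is a dominant strategy.

Yes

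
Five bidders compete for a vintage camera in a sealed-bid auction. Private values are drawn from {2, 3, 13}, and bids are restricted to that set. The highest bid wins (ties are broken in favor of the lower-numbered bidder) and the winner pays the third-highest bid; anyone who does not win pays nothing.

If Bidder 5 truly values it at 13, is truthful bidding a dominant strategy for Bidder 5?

Check each profile of the others' bids and compare truth against every alternative bid.
Others bid (2, 2, 2, 3): truth gives 11, best alternative gives 0.
Others bid (2, 2, 3, 2): truth gives 11, best alternative gives 0.
Others bid (2, 3, 2, 2): truth gives 11, best alternative gives 0.
Others bid (3, 2, 2, 2): truth gives 11, best alternative gives 0.
Others bid (2, 2, 3, 3): truth gives 10, best alternative gives 0.
Others bid (2, 3, 2, 3): truth gives 10, best alternative gives 0.
(Remaining 75 profiles checked similarly; truth is weakly best in each.)
In every case the truthful bid is at least as good as any alternative, so it is a dominant strategy.

Yes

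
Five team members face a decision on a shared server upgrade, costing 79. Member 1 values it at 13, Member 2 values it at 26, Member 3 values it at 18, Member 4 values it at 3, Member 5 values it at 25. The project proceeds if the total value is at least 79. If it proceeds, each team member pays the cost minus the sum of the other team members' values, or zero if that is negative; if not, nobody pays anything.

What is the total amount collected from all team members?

58

Total value 85 ≥ cost 79, so it is built.
Member 1: others sum to 72; max(0, 79 - 72) = 7.
Member 2: others sum to 59; max(0, 79 - 59) = 20.
Member 3: others sum to 67; max(0, 79 - 67) = 12.
Member 4: others sum to 82; max(0, 79 - 82) = 0.
Member 5: others sum to 60; max(0, 79 - 60) = 19.
Total collected = 7 + 20 + 12 + 0 + 19 = 58.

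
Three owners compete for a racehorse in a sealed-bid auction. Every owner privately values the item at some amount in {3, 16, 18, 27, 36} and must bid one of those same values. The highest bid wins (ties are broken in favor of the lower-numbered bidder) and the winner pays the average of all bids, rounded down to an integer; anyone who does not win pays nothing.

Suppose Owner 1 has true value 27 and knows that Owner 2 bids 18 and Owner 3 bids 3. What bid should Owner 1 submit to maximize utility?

Bid 3: loses, pays 0, utility 0.
Bid 16: loses, pays 0, utility 0.
Bid 18: wins, pays 13, utility 27 - 13 = 14.
Bid 27: wins, pays 16, utility 27 - 16 = 11.
Bid 36: wins, pays 19, utility 27 - 19 = 8.
The best choice is 18 with utility 14.

18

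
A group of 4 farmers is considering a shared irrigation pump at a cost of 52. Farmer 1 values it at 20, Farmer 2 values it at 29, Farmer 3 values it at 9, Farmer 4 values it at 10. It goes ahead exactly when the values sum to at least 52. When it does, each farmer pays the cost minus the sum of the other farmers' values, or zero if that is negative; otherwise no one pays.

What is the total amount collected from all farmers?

17

Total value 68 ≥ cost 52, so it is built.
Farmer 1: others sum to 48; max(0, 52 - 48) = 4.
Farmer 2: others sum to 39; max(0, 52 - 39) = 13.
Farmer 3: others sum to 59; max(0, 52 - 59) = 0.
Farmer 4: others sum to 58; max(0, 52 - 58) = 0.
Total collected = 4 + 13 + 0 + 0 = 17.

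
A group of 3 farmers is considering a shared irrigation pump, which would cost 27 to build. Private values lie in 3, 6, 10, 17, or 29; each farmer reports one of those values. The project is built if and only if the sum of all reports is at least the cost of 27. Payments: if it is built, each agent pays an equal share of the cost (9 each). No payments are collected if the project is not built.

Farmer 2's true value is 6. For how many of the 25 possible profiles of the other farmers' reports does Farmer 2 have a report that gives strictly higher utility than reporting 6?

2

Others report (6, 17): truth gives -3; report 3 gives 0 > -3. Violating.
Others report (17, 6): truth gives -3; report 3 gives 0 > -3. Violating.
Others report (3, 3): truth gives 0; no alternative beats it.
Others report (3, 6): truth gives 0; no alternative beats it.
(Checking all 25 profiles: 2 have a profitable deviation, 23 do not.)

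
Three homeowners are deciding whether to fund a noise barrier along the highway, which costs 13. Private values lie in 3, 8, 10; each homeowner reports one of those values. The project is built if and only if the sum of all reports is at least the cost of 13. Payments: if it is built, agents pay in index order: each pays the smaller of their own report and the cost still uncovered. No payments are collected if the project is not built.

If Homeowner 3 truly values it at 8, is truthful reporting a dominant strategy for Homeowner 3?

Yes

Check each profile of the others' reports and compare truth against every alternative report.
Others report (3, 10): truth gives 8, best alternative gives 8.
Others report (8, 8): truth gives 8, best alternative gives 8.
Others report (8, 10): truth gives 8, best alternative gives 8.
Others report (10, 3): truth gives 8, best alternative gives 8.
Others report (10, 8): truth gives 8, best alternative gives 8.
Others report (10, 10): truth gives 8, best alternative gives 8.
(Remaining 3 profiles checked similarly; truth is weakly best in each.)
In every case the truthful report is at least as good as any alternative, so it is a dominant strategy.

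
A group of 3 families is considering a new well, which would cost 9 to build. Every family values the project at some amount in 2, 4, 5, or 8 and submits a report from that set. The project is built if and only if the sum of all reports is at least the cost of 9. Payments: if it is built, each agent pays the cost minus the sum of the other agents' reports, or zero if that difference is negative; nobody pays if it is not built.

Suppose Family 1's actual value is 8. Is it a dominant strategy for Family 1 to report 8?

Yes

Check each profile of the others' reports and compare truth against every alternative report.
Others report (2, 8): truth gives 8, best alternative gives 8.
Others report (4, 5): truth gives 8, best alternative gives 8.
Others report (4, 8): truth gives 8, best alternative gives 8.
Others report (5, 4): truth gives 8, best alternative gives 8.
Others report (5, 5): truth gives 8, best alternative gives 8.
Others report (5, 8): truth gives 8, best alternative gives 8.
(Remaining 10 profiles checked similarly; truth is weakly best in each.)
In every case the truthful report is at least as good as any alternative, so it is a dominant strategy.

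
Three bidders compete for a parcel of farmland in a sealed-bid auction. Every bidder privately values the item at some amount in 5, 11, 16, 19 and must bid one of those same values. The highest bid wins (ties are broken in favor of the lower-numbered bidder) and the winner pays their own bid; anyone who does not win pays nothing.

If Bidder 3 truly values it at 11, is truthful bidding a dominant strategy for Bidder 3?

Yes

Check each profile of the others' bids and compare truth against every alternative bid.
Others bid (5, 5): truth gives 0, best alternative gives 0.
Others bid (5, 11): truth gives 0, best alternative gives 0.
Others bid (5, 16): truth gives 0, best alternative gives 0.
Others bid (5, 19): truth gives 0, best alternative gives 0.
Others bid (11, 5): truth gives 0, best alternative gives 0.
Others bid (11, 11): truth gives 0, best alternative gives 0.
(Remaining 10 profiles checked similarly; truth is weakly best in each.)
In every case the truthful bid is at least as good as any alternative, so it is a dominant strategy.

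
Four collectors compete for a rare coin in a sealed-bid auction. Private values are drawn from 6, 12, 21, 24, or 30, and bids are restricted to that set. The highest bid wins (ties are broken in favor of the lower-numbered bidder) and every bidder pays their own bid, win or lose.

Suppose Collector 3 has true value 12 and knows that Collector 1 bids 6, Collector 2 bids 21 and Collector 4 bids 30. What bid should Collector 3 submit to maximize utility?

Bid 6: loses but pays 6, utility -6.
Bid 12: loses but pays 12, utility -12.
Bid 21: loses but pays 21, utility -21.
Bid 24: loses but pays 24, utility -24.
Bid 30: wins, pays 30, utility 12 - 30 = -18.
The best choice is 6 with utility -6.

6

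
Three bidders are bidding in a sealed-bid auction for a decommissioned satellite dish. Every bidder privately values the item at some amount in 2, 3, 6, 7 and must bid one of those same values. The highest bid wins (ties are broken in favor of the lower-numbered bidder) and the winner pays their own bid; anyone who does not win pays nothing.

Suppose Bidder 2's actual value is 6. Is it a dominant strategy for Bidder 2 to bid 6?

No

Consider the case where Bidder 1 bids 2 and Bidder 3 bids 2.
Truthful bid 6: wins, pays 6, utility 6 - 6 = 0.
Bid 3 instead: wins, pays 3, utility 6 - 3 = 3.
Since 3 > 0, bidding 3 is strictly better here, so truthful bidding is not dominant.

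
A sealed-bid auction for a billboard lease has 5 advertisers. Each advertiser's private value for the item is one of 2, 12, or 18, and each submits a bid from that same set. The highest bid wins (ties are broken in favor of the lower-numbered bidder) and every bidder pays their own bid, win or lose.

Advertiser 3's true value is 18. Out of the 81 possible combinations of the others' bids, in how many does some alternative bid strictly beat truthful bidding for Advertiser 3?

Others bid (2, 2, 2, 2): truth gives 0; bid 12 gives 6 > 0. Violating.
Others bid (2, 2, 2, 12): truth gives 0; bid 12 gives 6 > 0. Violating.
Others bid (2, 2, 12, 2): truth gives 0; bid 12 gives 6 > 0. Violating.
Others bid (2, 2, 12, 12): truth gives 0; bid 12 gives 6 > 0. Violating.
Others bid (2, 2, 2, 18): truth gives 0; no alternative beats it.
Others bid (2, 2, 12, 18): truth gives 0; no alternative beats it.
(Checking all 81 profiles: 49 have a profitable deviation, 32 do not.)

49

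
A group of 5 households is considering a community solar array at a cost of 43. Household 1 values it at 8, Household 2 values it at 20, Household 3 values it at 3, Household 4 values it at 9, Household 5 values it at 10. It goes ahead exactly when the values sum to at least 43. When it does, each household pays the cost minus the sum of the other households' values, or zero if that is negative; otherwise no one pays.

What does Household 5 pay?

Total value 50 ≥ cost 43, so the project is built.
The other households' values sum to 40.
Cost minus that sum is 43 - 40 = 3.

3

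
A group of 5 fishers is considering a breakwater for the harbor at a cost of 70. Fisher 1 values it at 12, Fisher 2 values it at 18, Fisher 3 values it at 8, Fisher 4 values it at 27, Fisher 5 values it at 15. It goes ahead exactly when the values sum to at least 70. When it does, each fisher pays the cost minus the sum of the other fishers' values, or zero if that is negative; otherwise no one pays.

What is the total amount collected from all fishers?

Total value 80 ≥ cost 70, so it is built.
Fisher 1: others sum to 68; max(0, 70 - 68) = 2.
Fisher 2: others sum to 62; max(0, 70 - 62) = 8.
Fisher 3: others sum to 72; max(0, 70 - 72) = 0.
Fisher 4: others sum to 53; max(0, 70 - 53) = 17.
Fisher 5: others sum to 65; max(0, 70 - 65) = 5.
Total collected = 2 + 8 + 0 + 17 + 5 = 32.

32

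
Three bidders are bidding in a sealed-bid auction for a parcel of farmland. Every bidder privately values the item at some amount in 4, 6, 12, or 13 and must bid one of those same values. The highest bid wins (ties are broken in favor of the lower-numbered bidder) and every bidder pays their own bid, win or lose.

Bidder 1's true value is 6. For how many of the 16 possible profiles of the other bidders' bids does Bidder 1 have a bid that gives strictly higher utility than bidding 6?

Others bid (4, 4): truth gives 0; bid 4 gives 2 > 0. Violating.
Others bid (4, 12): truth gives -6; bid 4 gives -4 > -6. Violating.
Others bid (4, 13): truth gives -6; bid 4 gives -4 > -6. Violating.
Others bid (6, 12): truth gives -6; bid 4 gives -4 > -6. Violating.
Others bid (4, 6): truth gives 0; no alternative beats it.
Others bid (6, 4): truth gives 0; no alternative beats it.
(Checking all 16 profiles: 13 have a profitable deviation, 3 do not.)

13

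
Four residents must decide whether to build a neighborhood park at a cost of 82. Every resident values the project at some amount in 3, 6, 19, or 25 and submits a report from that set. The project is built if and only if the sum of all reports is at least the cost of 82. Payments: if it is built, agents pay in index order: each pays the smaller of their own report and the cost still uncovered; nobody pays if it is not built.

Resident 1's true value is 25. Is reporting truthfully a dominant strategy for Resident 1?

Consider the case where Resident 2 reports 19, Resident 3 reports 19 and Resident 4 reports 25.
Truthful report 25: project built, pays 25, utility 25 - 25 = 0.
Report 19 instead: project built, pays 19, utility 25 - 19 = 6.
Since 6 > 0, reporting 19 is strictly better here, so truthful reporting is not dominant.

No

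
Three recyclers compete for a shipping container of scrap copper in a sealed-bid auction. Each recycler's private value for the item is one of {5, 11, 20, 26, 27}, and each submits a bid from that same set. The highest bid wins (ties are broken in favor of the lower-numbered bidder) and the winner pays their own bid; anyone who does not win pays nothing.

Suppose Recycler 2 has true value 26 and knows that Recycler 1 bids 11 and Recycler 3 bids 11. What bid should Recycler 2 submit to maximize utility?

20

Bid 5: loses, pays 0, utility 0.
Bid 11: loses, pays 0, utility 0.
Bid 20: wins, pays 20, utility 26 - 20 = 6.
Bid 26: wins, pays 26, utility 26 - 26 = 0.
Bid 27: wins, pays 27, utility 26 - 27 = -1.
The best choice is 20 with utility 6.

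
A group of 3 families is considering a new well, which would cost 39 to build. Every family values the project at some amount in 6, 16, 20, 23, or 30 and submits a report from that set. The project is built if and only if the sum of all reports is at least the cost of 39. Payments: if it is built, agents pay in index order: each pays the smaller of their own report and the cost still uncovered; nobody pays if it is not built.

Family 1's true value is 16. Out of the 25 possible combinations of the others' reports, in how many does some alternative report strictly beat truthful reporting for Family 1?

Others report (6, 30): truth gives 0; report 6 gives 10 > 0. Violating.
Others report (16, 20): truth gives 0; report 6 gives 10 > 0. Violating.
Others report (16, 23): truth gives 0; report 6 gives 10 > 0. Violating.
Others report (16, 30): truth gives 0; report 6 gives 10 > 0. Violating.
Others report (6, 6): truth gives 0; no alternative beats it.
Others report (6, 16): truth gives 0; no alternative beats it.
(Checking all 25 profiles: 17 have a profitable deviation, 8 do not.)

17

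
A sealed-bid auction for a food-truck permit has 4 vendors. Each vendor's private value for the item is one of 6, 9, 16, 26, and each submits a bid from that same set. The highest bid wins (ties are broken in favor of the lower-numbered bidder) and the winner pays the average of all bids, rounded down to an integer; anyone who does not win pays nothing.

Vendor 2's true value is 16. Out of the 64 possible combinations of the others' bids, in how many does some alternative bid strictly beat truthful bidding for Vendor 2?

8

Others bid (6, 6, 6): truth gives 8; bid 9 gives 10 > 8. Violating.
Others bid (6, 6, 9): truth gives 7; bid 9 gives 9 > 7. Violating.
Others bid (6, 9, 6): truth gives 7; bid 9 gives 9 > 7. Violating.
Others bid (6, 9, 9): truth gives 6; bid 9 gives 8 > 6. Violating.
Others bid (6, 6, 16): truth gives 5; no alternative beats it.
Others bid (6, 6, 26): truth gives 0; no alternative beats it.
(Checking all 64 profiles: 8 have a profitable deviation, 56 do not.)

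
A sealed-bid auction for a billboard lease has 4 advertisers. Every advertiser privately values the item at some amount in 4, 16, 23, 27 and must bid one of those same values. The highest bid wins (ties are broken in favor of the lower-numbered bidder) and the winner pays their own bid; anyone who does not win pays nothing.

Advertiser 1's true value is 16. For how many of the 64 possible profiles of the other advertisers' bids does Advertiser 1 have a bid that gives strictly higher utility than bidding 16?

Others bid (4, 4, 4): truth gives 0; bid 4 gives 12 > 0. Violating.
Others bid (4, 4, 16): truth gives 0; no alternative beats it.
Others bid (4, 4, 23): truth gives 0; no alternative beats it.
(Checking all 64 profiles: 1 has a profitable deviation, 63 do not.)

1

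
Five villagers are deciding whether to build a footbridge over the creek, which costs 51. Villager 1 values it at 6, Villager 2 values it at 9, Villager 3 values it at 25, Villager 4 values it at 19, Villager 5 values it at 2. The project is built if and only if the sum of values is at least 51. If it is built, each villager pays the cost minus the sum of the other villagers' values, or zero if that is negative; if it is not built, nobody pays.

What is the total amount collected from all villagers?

24

Total value 61 ≥ cost 51, so it is built.
Villager 1: others sum to 55; max(0, 51 - 55) = 0.
Villager 2: others sum to 52; max(0, 51 - 52) = 0.
Villager 3: others sum to 36; max(0, 51 - 36) = 15.
Villager 4: others sum to 42; max(0, 51 - 42) = 9.
Villager 5: others sum to 59; max(0, 51 - 59) = 0.
Total collected = 0 + 0 + 15 + 9 + 0 = 24.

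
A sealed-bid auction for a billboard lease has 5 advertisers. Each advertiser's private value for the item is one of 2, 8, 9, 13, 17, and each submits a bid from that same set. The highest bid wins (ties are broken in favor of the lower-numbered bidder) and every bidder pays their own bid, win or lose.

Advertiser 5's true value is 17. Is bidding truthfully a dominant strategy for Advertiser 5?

No

Consider the case where Advertiser 1 bids 2, Advertiser 2 bids 2, Advertiser 3 bids 2 and Advertiser 4 bids 2.
Truthful bid 17: wins, pays 17, utility 17 - 17 = 0.
Bid 8 instead: wins, pays 8, utility 17 - 8 = 9.
Since 9 > 0, bidding 8 is strictly better here, so truthful bidding is not dominant.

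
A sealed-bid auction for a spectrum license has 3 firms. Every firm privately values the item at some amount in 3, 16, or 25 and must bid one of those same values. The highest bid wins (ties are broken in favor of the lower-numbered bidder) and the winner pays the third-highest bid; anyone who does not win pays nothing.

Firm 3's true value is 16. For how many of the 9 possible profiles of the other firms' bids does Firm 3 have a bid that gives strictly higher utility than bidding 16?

2

Others bid (3, 16): truth gives 0; bid 25 gives 13 > 0. Violating.
Others bid (16, 3): truth gives 0; bid 25 gives 13 > 0. Violating.
Others bid (3, 3): truth gives 13; no alternative beats it.
Others bid (3, 25): truth gives 0; no alternative beats it.
(Checking all 9 profiles: 2 have a profitable deviation, 7 do not.)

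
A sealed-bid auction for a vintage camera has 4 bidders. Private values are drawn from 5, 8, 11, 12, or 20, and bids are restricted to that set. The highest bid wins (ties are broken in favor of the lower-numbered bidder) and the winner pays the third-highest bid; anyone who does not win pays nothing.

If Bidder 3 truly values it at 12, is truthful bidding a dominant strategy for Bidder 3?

No

Consider the case where Bidder 1 bids 5, Bidder 2 bids 5 and Bidder 4 bids 20.
Truthful bid 12: loses, pays 0, utility 0.
Bid 20 instead: wins, pays 5, utility 12 - 5 = 7.
Since 7 > 0, bidding 20 is strictly better here, so truthful bidding is not dominant.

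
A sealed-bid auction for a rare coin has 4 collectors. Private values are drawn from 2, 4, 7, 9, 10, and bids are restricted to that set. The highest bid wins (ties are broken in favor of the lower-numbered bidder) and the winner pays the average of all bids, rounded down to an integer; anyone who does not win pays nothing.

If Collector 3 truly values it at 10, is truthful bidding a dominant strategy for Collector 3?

Consider the case where Collector 1 bids 2, Collector 2 bids 2 and Collector 4 bids 2.
Truthful bid 10: wins, pays 4, utility 10 - 4 = 6.
Bid 4 instead: wins, pays 2, utility 10 - 2 = 8.
Since 8 > 6, bidding 4 is strictly better here, so truthful bidding is not dominant.

No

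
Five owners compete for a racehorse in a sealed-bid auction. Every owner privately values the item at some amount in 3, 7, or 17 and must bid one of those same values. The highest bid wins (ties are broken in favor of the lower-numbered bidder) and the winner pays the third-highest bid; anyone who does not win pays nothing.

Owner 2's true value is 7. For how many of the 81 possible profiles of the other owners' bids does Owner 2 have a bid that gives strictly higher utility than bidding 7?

4

Others bid (3, 3, 3, 17): truth gives 0; bid 17 gives 4 > 0. Violating.
Others bid (3, 3, 17, 3): truth gives 0; bid 17 gives 4 > 0. Violating.
Others bid (3, 17, 3, 3): truth gives 0; bid 17 gives 4 > 0. Violating.
Others bid (7, 3, 3, 3): truth gives 0; bid 17 gives 4 > 0. Violating.
Others bid (3, 3, 3, 3): truth gives 4; no alternative beats it.
Others bid (3, 3, 3, 7): truth gives 4; no alternative beats it.
(Checking all 81 profiles: 4 have a profitable deviation, 77 do not.)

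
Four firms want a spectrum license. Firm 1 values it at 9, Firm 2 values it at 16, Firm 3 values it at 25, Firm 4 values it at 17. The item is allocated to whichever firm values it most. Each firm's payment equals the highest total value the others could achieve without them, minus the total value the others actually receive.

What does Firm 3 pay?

17

Firm 3 has the highest value and receives the item.
Without Firm 3, the item would go to the next-highest value, 17, so the others could achieve 17.
With Firm 3 present and winning, the others receive nothing, so their total is 0.
Payment = 17 - 0 = 17.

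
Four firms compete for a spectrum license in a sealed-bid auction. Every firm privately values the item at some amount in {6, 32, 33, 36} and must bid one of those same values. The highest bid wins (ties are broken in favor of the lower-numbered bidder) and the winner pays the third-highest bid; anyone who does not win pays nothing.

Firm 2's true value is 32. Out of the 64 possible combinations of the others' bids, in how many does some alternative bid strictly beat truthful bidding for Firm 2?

Others bid (6, 6, 33): truth gives 0; bid 33 gives 26 > 0. Violating.
Others bid (6, 6, 36): truth gives 0; bid 36 gives 26 > 0. Violating.
Others bid (6, 33, 6): truth gives 0; bid 33 gives 26 > 0. Violating.
Others bid (6, 36, 6): truth gives 0; bid 36 gives 26 > 0. Violating.
Others bid (6, 6, 6): truth gives 26; no alternative beats it.
Others bid (6, 6, 32): truth gives 26; no alternative beats it.
(Checking all 64 profiles: 6 have a profitable deviation, 58 do not.)

6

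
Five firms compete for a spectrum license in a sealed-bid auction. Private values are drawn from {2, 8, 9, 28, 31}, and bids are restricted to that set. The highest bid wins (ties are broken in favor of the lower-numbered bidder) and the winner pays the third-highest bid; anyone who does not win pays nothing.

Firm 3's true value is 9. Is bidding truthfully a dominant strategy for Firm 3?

Consider the case where Firm 1 bids 2, Firm 2 bids 2, Firm 4 bids 2 and Firm 5 bids 28.
Truthful bid 9: loses, pays 0, utility 0.
Bid 28 instead: wins, pays 2, utility 9 - 2 = 7.
Since 7 > 0, bidding 28 is strictly better here, so truthful bidding is not dominant.

No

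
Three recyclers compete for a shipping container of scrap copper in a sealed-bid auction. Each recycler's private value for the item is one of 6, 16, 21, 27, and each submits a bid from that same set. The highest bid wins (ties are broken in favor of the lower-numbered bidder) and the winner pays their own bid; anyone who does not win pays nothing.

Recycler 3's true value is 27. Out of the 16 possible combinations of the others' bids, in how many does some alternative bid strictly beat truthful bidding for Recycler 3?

Others bid (6, 6): truth gives 0; bid 16 gives 11 > 0. Violating.
Others bid (6, 16): truth gives 0; bid 21 gives 6 > 0. Violating.
Others bid (16, 6): truth gives 0; bid 21 gives 6 > 0. Violating.
Others bid (16, 16): truth gives 0; bid 21 gives 6 > 0. Violating.
Others bid (6, 21): truth gives 0; no alternative beats it.
Others bid (6, 27): truth gives 0; no alternative beats it.
(Checking all 16 profiles: 4 have a profitable deviation, 12 do not.)

4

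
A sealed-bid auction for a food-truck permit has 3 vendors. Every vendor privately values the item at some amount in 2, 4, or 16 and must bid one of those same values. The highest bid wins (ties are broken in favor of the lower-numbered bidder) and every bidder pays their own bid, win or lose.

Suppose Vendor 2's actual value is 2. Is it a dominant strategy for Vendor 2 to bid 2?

Check each profile of the others' bids and compare truth against every alternative bid.
Others bid (2, 16): truth gives -2, best alternative gives -4.
Others bid (4, 2): truth gives -2, best alternative gives -4.
Others bid (4, 4): truth gives -2, best alternative gives -4.
Others bid (4, 16): truth gives -2, best alternative gives -4.
Others bid (16, 2): truth gives -2, best alternative gives -4.
Others bid (16, 4): truth gives -2, best alternative gives -4.
(Remaining 3 profiles checked similarly; truth is weakly best in each.)
In every case the truthful bid is at least as good as any alternative, so it is a dominant strategy.

Yes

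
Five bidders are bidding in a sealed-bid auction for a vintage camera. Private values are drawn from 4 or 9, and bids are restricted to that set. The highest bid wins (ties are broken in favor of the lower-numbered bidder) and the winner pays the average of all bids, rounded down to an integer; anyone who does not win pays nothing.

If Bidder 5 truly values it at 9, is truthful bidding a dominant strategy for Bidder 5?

Check each profile of the others' bids and compare truth against every alternative bid.
Others bid (4, 4, 4, 4): truth gives 4, best alternative gives 0.
Others bid (4, 4, 4, 9): truth gives 0, best alternative gives 0.
Others bid (4, 4, 9, 4): truth gives 0, best alternative gives 0.
Others bid (4, 4, 9, 9): truth gives 0, best alternative gives 0.
Others bid (4, 9, 4, 4): truth gives 0, best alternative gives 0.
Others bid (4, 9, 4, 9): truth gives 0, best alternative gives 0.
(Remaining 10 profiles checked similarly; truth is weakly best in each.)
In every case the truthful bid is at least as good as any alternative, so it is a dominant strategy.

Yes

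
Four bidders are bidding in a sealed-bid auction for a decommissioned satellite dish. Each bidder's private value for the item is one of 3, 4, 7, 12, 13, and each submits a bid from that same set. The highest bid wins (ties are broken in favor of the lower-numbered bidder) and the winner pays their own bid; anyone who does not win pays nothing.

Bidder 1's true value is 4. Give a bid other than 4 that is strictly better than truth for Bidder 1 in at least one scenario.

Suppose Bidder 2 bids 3, Bidder 3 bids 3 and Bidder 4 bids 3.
Bid 4: wins, pays 4, utility 4 - 4 = 0.
Bid 3: wins, pays 3, utility 4 - 3 = 1.
So bidding 3 beats truth here (1 > 0).

3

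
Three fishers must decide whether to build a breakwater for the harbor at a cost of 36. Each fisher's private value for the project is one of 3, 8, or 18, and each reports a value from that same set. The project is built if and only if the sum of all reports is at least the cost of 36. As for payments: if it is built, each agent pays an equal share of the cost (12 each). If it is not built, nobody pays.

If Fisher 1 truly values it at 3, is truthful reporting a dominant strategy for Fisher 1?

Check each profile of the others' reports and compare truth against every alternative report.
Others report (18, 18): truth gives -9, best alternative gives -9.
Others report (3, 3): truth gives 0, best alternative gives 0.
Others report (3, 8): truth gives 0, best alternative gives 0.
Others report (3, 18): truth gives 0, best alternative gives 0.
Others report (8, 3): truth gives 0, best alternative gives 0.
Others report (8, 8): truth gives 0, best alternative gives 0.
(Remaining 3 profiles checked similarly; truth is weakly best in each.)
In every case the truthful report is at least as good as any alternative, so it is a dominant strategy.

Yes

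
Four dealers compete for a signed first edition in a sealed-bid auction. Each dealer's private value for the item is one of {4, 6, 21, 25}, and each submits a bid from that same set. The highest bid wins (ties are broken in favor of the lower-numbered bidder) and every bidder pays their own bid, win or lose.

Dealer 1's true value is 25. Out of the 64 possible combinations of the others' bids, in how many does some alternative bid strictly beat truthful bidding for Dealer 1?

Others bid (4, 4, 4): truth gives 0; bid 4 gives 21 > 0. Violating.
Others bid (4, 4, 6): truth gives 0; bid 6 gives 19 > 0. Violating.
Others bid (4, 4, 21): truth gives 0; bid 21 gives 4 > 0. Violating.
Others bid (4, 6, 4): truth gives 0; bid 6 gives 19 > 0. Violating.
Others bid (4, 4, 25): truth gives 0; no alternative beats it.
Others bid (4, 6, 25): truth gives 0; no alternative beats it.
(Checking all 64 profiles: 27 have a profitable deviation, 37 do not.)

27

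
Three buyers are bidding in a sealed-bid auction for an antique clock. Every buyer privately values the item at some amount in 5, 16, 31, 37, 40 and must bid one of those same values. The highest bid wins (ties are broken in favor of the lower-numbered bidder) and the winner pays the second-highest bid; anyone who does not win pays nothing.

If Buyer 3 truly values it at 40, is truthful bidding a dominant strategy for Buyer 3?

Yes

Check each profile of the others' bids and compare truth against every alternative bid.
Others bid (5, 37): truth gives 3, best alternative gives 0.
Others bid (16, 37): truth gives 3, best alternative gives 0.
Others bid (31, 37): truth gives 3, best alternative gives 0.
Others bid (37, 5): truth gives 3, best alternative gives 0.
Others bid (37, 16): truth gives 3, best alternative gives 0.
Others bid (37, 31): truth gives 3, best alternative gives 0.
(Remaining 19 profiles checked similarly; truth is weakly best in each.)
In every case the truthful bid is at least as good as any alternative, so it is a dominant strategy.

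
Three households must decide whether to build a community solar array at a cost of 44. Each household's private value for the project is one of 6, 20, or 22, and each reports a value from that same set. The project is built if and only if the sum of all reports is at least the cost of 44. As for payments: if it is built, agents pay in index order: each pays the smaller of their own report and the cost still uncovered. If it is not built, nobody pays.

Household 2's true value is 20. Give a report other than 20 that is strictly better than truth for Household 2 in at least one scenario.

Suppose Household 1 reports 20 and Household 3 reports 20.
Report 20: project built, pays 20, utility 20 - 20 = 0.
Report 6: project built, pays 6, utility 20 - 6 = 14.
So reporting 6 beats truth here (14 > 0).

6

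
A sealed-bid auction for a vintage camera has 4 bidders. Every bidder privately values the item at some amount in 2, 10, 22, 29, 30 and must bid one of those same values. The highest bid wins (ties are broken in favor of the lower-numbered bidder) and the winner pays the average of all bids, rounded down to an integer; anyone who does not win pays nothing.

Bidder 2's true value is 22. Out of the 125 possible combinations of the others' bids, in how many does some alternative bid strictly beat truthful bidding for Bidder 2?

Others bid (2, 2, 2): truth gives 15; bid 10 gives 18 > 15. Violating.
Others bid (2, 2, 10): truth gives 13; bid 10 gives 16 > 13. Violating.
Others bid (2, 2, 29): truth gives 0; bid 29 gives 7 > 0. Violating.
Others bid (2, 2, 30): truth gives 0; bid 30 gives 6 > 0. Violating.
Others bid (2, 2, 22): truth gives 10; no alternative beats it.
Others bid (2, 10, 22): truth gives 8; no alternative beats it.
(Checking all 125 profiles: 42 have a profitable deviation, 83 do not.)

42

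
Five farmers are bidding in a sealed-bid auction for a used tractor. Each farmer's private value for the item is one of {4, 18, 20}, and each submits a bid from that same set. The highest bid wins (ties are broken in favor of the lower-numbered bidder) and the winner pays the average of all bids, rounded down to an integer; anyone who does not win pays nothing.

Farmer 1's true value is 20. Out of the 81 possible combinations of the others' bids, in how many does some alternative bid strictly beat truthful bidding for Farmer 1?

Others bid (4, 4, 4, 4): truth gives 13; bid 4 gives 16 > 13. Violating.
Others bid (4, 4, 4, 18): truth gives 10; bid 18 gives 11 > 10. Violating.
Others bid (4, 4, 18, 4): truth gives 10; bid 18 gives 11 > 10. Violating.
Others bid (4, 18, 4, 4): truth gives 10; bid 18 gives 11 > 10. Violating.
Others bid (4, 4, 4, 20): truth gives 10; no alternative beats it.
Others bid (4, 4, 18, 18): truth gives 8; no alternative beats it.
(Checking all 81 profiles: 5 have a profitable deviation, 76 do not.)

5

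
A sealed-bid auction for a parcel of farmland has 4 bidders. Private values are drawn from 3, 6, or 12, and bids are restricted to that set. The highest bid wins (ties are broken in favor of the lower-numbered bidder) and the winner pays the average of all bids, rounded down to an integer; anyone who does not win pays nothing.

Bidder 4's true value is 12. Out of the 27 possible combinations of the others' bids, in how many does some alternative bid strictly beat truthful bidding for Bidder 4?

1

Others bid (3, 3, 3): truth gives 7; bid 6 gives 9 > 7. Violating.
Others bid (3, 3, 6): truth gives 6; no alternative beats it.
Others bid (3, 3, 12): truth gives 0; no alternative beats it.
(Checking all 27 profiles: 1 has a profitable deviation, 26 do not.)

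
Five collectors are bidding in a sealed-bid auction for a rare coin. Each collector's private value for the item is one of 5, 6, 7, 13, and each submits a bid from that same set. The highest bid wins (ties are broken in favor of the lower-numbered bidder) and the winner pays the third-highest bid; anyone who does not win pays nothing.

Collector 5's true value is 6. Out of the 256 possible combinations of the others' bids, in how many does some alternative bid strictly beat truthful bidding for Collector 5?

Others bid (5, 5, 5, 6): truth gives 0; bid 7 gives 1 > 0. Violating.
Others bid (5, 5, 5, 7): truth gives 0; bid 13 gives 1 > 0. Violating.
Others bid (5, 5, 6, 5): truth gives 0; bid 7 gives 1 > 0. Violating.
Others bid (5, 5, 7, 5): truth gives 0; bid 13 gives 1 > 0. Violating.
Others bid (5, 5, 5, 5): truth gives 1; no alternative beats it.
Others bid (5, 5, 5, 13): truth gives 0; no alternative beats it.
(Checking all 256 profiles: 8 have a profitable deviation, 248 do not.)

8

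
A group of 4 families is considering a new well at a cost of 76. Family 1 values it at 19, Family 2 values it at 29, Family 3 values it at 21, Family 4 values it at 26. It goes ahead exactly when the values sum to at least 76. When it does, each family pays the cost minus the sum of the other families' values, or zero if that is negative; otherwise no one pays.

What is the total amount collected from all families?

19

Total value 95 ≥ cost 76, so it is built.
Family 1: others sum to 76; max(0, 76 - 76) = 0.
Family 2: others sum to 66; max(0, 76 - 66) = 10.
Family 3: others sum to 74; max(0, 76 - 74) = 2.
Family 4: others sum to 69; max(0, 76 - 69) = 7.
Total collected = 0 + 10 + 2 + 7 = 19.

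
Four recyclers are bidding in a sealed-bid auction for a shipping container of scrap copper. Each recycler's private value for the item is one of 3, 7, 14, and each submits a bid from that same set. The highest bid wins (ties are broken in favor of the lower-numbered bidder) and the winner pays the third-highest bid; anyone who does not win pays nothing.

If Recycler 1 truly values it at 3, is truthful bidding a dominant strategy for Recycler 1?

Check each profile of the others' bids and compare truth against every alternative bid.
Others bid (3, 7, 7): truth gives 0, best alternative gives -4.
Others bid (7, 3, 7): truth gives 0, best alternative gives -4.
Others bid (7, 7, 3): truth gives 0, best alternative gives -4.
Others bid (7, 7, 7): truth gives 0, best alternative gives -4.
Others bid (3, 3, 3): truth gives 0, best alternative gives 0.
Others bid (3, 3, 7): truth gives 0, best alternative gives 0.
(Remaining 21 profiles checked similarly; truth is weakly best in each.)
In every case the truthful bid is at least as good as any alternative, so it is a dominant strategy.

Yes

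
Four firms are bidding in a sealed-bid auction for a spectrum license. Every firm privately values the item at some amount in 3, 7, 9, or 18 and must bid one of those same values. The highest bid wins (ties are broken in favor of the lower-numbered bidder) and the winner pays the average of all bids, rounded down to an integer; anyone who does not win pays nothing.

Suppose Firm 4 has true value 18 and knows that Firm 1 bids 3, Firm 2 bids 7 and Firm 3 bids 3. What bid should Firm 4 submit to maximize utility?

Bid 3: loses, pays 0, utility 0.
Bid 7: loses, pays 0, utility 0.
Bid 9: wins, pays 5, utility 18 - 5 = 13.
Bid 18: wins, pays 7, utility 18 - 7 = 11.
The best choice is 9 with utility 13.

9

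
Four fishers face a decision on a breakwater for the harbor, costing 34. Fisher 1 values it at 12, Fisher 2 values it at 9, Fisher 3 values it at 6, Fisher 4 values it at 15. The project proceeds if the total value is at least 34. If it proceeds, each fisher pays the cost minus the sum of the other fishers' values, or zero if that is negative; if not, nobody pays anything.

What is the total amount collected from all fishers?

12

Total value 42 ≥ cost 34, so it is built.
Fisher 1: others sum to 30; max(0, 34 - 30) = 4.
Fisher 2: others sum to 33; max(0, 34 - 33) = 1.
Fisher 3: others sum to 36; max(0, 34 - 36) = 0.
Fisher 4: others sum to 27; max(0, 34 - 27) = 7.
Total collected = 4 + 1 + 0 + 7 = 12.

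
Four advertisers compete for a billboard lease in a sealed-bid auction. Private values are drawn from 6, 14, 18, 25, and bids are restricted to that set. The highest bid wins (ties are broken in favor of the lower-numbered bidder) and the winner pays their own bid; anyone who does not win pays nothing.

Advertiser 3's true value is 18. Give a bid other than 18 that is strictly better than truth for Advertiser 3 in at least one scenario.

14

Suppose Advertiser 1 bids 6, Advertiser 2 bids 6 and Advertiser 4 bids 6.
Bid 18: wins, pays 18, utility 18 - 18 = 0.
Bid 14: wins, pays 14, utility 18 - 14 = 4.
So bidding 14 beats truth here (4 > 0).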